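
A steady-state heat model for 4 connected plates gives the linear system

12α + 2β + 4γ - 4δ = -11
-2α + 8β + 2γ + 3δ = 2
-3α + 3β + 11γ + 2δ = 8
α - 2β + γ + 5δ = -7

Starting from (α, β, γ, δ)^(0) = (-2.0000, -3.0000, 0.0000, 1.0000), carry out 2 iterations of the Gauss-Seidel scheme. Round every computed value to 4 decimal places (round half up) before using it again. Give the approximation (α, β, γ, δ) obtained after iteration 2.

Iteration 1:
  α = (-11 - (2)·-3.0000 - (4)·0.0000 - (-4)·1.0000) / (12) = -0.0833
  β = (2 - (-2)·-0.0833 - (2)·0.0000 - (3)·1.0000) / (8) = -0.1458
  γ = (8 - (-3)·-0.0833 - (3)·-0.1458 - (2)·1.0000) / (11) = 0.5625
  δ = (-7 - (1)·-0.0833 - (-2)·-0.1458 - (1)·0.5625) / (5) = -1.5542
Iteration 2:
  α = (-11 - (2)·-0.1458 - (4)·0.5625 - (-4)·-1.5542) / (12) = -1.5979
  β = (2 - (-2)·-1.5979 - (2)·0.5625 - (3)·-1.5542) / (8) = 0.2927
  γ = (8 - (-3)·-1.5979 - (3)·0.2927 - (2)·-1.5542) / (11) = 0.4942
  δ = (-7 - (1)·-1.5979 - (-2)·0.2927 - (1)·0.4942) / (5) = -1.0622

(-1.5979, 0.2927, 0.4942, -1.0622)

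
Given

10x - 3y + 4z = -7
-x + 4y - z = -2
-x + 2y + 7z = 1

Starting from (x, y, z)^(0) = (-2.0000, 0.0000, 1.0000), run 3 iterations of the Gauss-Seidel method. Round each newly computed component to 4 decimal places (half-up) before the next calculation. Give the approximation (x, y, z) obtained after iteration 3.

Iteration 1:
  x = (-7 - (-3)·0.0000 - (4)·1.0000) / (10) = -1.1000
  y = (-2 - (-1)·-1.1000 - (-1)·1.0000) / (4) = -0.5250
  z = (1 - (-1)·-1.1000 - (2)·-0.5250) / (7) = 0.1357
Iteration 2:
  x = (-7 - (-3)·-0.5250 - (4)·0.1357) / (10) = -0.9118
  y = (-2 - (-1)·-0.9118 - (-1)·0.1357) / (4) = -0.6940
  z = (1 - (-1)·-0.9118 - (2)·-0.6940) / (7) = 0.2109
Iteration 3:
  x = (-7 - (-3)·-0.6940 - (4)·0.2109) / (10) = -0.9926
  y = (-2 - (-1)·-0.9926 - (-1)·0.2109) / (4) = -0.6954
  z = (1 - (-1)·-0.9926 - (2)·-0.6954) / (7) = 0.1997

(-0.9926, -0.6954, 0.1997)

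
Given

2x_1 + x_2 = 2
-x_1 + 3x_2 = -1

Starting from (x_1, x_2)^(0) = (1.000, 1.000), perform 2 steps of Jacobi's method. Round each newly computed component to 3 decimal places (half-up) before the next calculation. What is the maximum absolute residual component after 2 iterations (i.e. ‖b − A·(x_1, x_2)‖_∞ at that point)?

Iteration 1:
  x_1 = (2 - (1)·1.000) / (2) = 0.500
  x_2 = (-1 - (-1)·1.000) / (3) = 0.000
Iteration 2:
  x_1 = (2 - (1)·0.000) / (2) = 1.000
  x_2 = (-1 - (-1)·0.500) / (3) = -0.167
Residual b − A·x = (0.167, 0.501); ∞-norm = 0.501

0.501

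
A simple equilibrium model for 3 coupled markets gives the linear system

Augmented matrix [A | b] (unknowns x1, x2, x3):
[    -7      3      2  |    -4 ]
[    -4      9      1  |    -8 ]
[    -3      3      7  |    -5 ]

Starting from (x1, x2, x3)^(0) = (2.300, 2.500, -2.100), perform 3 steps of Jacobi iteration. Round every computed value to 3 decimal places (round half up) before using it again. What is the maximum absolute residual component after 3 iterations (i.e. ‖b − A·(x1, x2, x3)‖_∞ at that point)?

Iteration 1:
  x1 = (-4 - (3)·2.500 - (2)·-2.100) / (-7) = 1.043
  x2 = (-8 - (-4)·2.300 - (1)·-2.100) / (9) = 0.367
  x3 = (-5 - (-3)·2.300 - (3)·2.500) / (7) = -0.800
Iteration 2:
  x1 = (-4 - (3)·0.367 - (2)·-0.800) / (-7) = 0.500
  x2 = (-8 - (-4)·1.043 - (1)·-0.800) / (9) = -0.336
  x3 = (-5 - (-3)·1.043 - (3)·0.367) / (7) = -0.425
Iteration 3:
  x1 = (-4 - (3)·-0.336 - (2)·-0.425) / (-7) = 0.306
  x2 = (-8 - (-4)·0.500 - (1)·-0.425) / (9) = -0.619
  x3 = (-5 - (-3)·0.500 - (3)·-0.336) / (7) = -0.356
Residual b − A·x = (0.711, -0.849, 0.267); ∞-norm = 0.849

0.849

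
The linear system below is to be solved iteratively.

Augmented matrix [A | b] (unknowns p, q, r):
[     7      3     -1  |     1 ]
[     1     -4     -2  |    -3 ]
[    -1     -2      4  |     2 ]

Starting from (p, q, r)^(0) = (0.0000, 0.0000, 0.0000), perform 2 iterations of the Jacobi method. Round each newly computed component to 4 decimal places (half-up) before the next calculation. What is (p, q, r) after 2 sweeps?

Iteration 1:
  p = (1 - (3)·0.0000 - (-1)·0.0000) / (7) = 0.1429
  q = (-3 - (1)·0.0000 - (-2)·0.0000) / (-4) = 0.7500
  r = (2 - (-1)·0.0000 - (-2)·0.0000) / (4) = 0.5000
Iteration 2:
  p = (1 - (3)·0.7500 - (-1)·0.5000) / (7) = -0.1071
  q = (-3 - (1)·0.1429 - (-2)·0.5000) / (-4) = 0.5357
  r = (2 - (-1)·0.1429 - (-2)·0.7500) / (4) = 0.9107

(-0.1071, 0.5357, 0.9107)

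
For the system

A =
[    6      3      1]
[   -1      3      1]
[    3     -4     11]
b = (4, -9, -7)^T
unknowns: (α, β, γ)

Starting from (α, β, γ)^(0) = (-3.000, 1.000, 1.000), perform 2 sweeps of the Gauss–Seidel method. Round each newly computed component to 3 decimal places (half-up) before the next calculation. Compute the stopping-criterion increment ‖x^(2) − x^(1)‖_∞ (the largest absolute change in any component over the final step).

2.641

Iteration 1:
  α = (4 - (3)·1.000 - (1)·1.000) / (6) = 0.000
  β = (-9 - (-1)·0.000 - (1)·1.000) / (3) = -3.333
  γ = (-7 - (3)·0.000 - (-4)·-3.333) / (11) = -1.848
Iteration 2:
  α = (4 - (3)·-3.333 - (1)·-1.848) / (6) = 2.641
  β = (-9 - (-1)·2.641 - (1)·-1.848) / (3) = -1.504
  γ = (-7 - (3)·2.641 - (-4)·-1.504) / (11) = -1.904
Change: (2.641, 1.829, -0.056) → max |·| = 2.641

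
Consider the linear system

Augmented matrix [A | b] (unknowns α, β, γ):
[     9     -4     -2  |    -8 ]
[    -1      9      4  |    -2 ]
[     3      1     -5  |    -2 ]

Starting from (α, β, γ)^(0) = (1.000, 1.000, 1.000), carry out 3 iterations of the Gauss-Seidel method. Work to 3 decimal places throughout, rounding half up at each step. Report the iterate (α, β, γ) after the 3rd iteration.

Iteration 1:
  α = (-8 - (-4)·1.000 - (-2)·1.000) / (9) = -0.222
  β = (-2 - (-1)·-0.222 - (4)·1.000) / (9) = -0.691
  γ = (-2 - (3)·-0.222 - (1)·-0.691) / (-5) = 0.129
Iteration 2:
  α = (-8 - (-4)·-0.691 - (-2)·0.129) / (9) = -1.167
  β = (-2 - (-1)·-1.167 - (4)·0.129) / (9) = -0.409
  γ = (-2 - (3)·-1.167 - (1)·-0.409) / (-5) = -0.382
Iteration 3:
  α = (-8 - (-4)·-0.409 - (-2)·-0.382) / (9) = -1.156
  β = (-2 - (-1)·-1.156 - (4)·-0.382) / (9) = -0.181
  γ = (-2 - (3)·-1.156 - (1)·-0.181) / (-5) = -0.330

(-1.156, -0.181, -0.330)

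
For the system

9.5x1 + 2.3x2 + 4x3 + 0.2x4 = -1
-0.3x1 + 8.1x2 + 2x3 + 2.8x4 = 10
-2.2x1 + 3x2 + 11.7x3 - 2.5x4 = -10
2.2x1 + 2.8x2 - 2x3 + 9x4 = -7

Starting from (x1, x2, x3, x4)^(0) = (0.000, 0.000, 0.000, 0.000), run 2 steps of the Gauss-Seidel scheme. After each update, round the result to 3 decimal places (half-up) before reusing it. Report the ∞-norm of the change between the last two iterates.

0.786

Iteration 1:
  x1 = (-1 - (2.3)·0.000 - (4)·0.000 - (0.2)·0.000) / (9.5) = -0.105
  x2 = (10 - (-0.3)·-0.105 - (2)·0.000 - (2.8)·0.000) / (8.1) = 1.231
  x3 = (-10 - (-2.2)·-0.105 - (3)·1.231 - (-2.5)·0.000) / (11.7) = -1.190
  x4 = (-7 - (2.2)·-0.105 - (2.8)·1.231 - (-2)·-1.190) / (9) = -1.400
Iteration 2:
  x1 = (-1 - (2.3)·1.231 - (4)·-1.190 - (0.2)·-1.400) / (9.5) = 0.127
  x2 = (10 - (-0.3)·0.127 - (2)·-1.190 - (2.8)·-1.400) / (8.1) = 2.017
  x3 = (-10 - (-2.2)·0.127 - (3)·2.017 - (-2.5)·-1.400) / (11.7) = -1.647
  x4 = (-7 - (2.2)·0.127 - (2.8)·2.017 - (-2)·-1.647) / (9) = -1.802
Change: (0.232, 0.786, -0.457, -0.402) → max |·| = 0.786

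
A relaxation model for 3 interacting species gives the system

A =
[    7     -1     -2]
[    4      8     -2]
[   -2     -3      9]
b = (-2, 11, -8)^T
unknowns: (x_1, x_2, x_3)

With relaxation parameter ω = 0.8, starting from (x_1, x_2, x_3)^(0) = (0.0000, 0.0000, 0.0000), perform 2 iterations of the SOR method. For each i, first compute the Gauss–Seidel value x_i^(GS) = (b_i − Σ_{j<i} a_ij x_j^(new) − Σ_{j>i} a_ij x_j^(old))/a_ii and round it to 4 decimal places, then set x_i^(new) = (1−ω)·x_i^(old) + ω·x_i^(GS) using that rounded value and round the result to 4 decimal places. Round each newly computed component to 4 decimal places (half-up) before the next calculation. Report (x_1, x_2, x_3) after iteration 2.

(-0.2373, 1.3464, -0.4811)

Iteration 1:
  x_1: GS value = (-2 - (-1)·0.0000 - (-2)·0.0000) / (7) = -0.2857;  x_1 ← (1−ω)·0.0000 + ω·-0.2857 = -0.2286
  x_2: GS value = (11 - (4)·-0.2286 - (-2)·0.0000) / (8) = 1.4893;  x_2 ← (1−ω)·0.0000 + ω·1.4893 = 1.1914
  x_3: GS value = (-8 - (-2)·-0.2286 - (-3)·1.1914) / (9) = -0.5426;  x_3 ← (1−ω)·0.0000 + ω·-0.5426 = -0.4341
Iteration 2:
  x_1: GS value = (-2 - (-1)·1.1914 - (-2)·-0.4341) / (7) = -0.2395;  x_1 ← (1−ω)·-0.2286 + ω·-0.2395 = -0.2373
  x_2: GS value = (11 - (4)·-0.2373 - (-2)·-0.4341) / (8) = 1.3851;  x_2 ← (1−ω)·1.1914 + ω·1.3851 = 1.3464
  x_3: GS value = (-8 - (-2)·-0.2373 - (-3)·1.3464) / (9) = -0.4928;  x_3 ← (1−ω)·-0.4341 + ω·-0.4928 = -0.4811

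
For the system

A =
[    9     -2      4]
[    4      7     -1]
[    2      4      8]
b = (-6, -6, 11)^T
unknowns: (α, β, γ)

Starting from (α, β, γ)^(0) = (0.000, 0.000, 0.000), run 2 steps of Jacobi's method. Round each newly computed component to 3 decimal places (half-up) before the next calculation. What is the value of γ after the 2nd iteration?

1.970

Iteration 1:
  α = (-6 - (-2)·0.000 - (4)·0.000) / (9) = -0.667
  β = (-6 - (4)·0.000 - (-1)·0.000) / (7) = -0.857
  γ = (11 - (2)·0.000 - (4)·0.000) / (8) = 1.375
Iteration 2:
  α = (-6 - (-2)·-0.857 - (4)·1.375) / (9) = -1.468
  β = (-6 - (4)·-0.667 - (-1)·1.375) / (7) = -0.280
  γ = (11 - (2)·-0.667 - (4)·-0.857) / (8) = 1.970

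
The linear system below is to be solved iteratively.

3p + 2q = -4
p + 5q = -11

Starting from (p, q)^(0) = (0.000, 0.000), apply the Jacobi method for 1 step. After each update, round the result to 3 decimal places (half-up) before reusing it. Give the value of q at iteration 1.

Iteration 1:
  p = (-4 - (2)·0.000) / (3) = -1.333
  q = (-11 - (1)·0.000) / (5) = -2.200

-2.200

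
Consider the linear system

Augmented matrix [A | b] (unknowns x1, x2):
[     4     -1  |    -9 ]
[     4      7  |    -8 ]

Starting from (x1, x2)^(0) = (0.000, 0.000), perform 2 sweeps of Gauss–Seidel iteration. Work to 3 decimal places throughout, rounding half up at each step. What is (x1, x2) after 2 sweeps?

(-2.214, 0.122)

Iteration 1:
  x1 = (-9 - (-1)·0.000) / (4) = -2.250
  x2 = (-8 - (4)·-2.250) / (7) = 0.143
Iteration 2:
  x1 = (-9 - (-1)·0.143) / (4) = -2.214
  x2 = (-8 - (4)·-2.214) / (7) = 0.122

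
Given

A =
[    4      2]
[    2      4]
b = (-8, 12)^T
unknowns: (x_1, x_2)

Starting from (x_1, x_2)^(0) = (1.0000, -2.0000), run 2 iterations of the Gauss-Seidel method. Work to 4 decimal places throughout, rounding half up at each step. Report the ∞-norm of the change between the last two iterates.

Iteration 1:
  x_1 = (-8 - (2)·-2.0000) / (4) = -1.0000
  x_2 = (12 - (2)·-1.0000) / (4) = 3.5000
Iteration 2:
  x_1 = (-8 - (2)·3.5000) / (4) = -3.7500
  x_2 = (12 - (2)·-3.7500) / (4) = 4.8750
Change: (-2.7500, 1.3750) → max |·| = 2.7500

2.7500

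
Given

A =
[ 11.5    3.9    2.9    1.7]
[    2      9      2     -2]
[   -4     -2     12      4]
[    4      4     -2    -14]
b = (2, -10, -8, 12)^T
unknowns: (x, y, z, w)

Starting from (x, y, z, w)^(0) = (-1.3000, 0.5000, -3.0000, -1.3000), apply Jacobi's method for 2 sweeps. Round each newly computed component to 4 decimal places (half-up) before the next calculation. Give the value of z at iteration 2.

-0.2040

Iteration 1:
  x = (2 - (3.9)·0.5000 - (2.9)·-3.0000 - (1.7)·-1.3000) / (11.5) = 0.9530
  y = (-10 - (2)·-1.3000 - (2)·-3.0000 - (-2)·-1.3000) / (9) = -0.4444
  z = (-8 - (-4)·-1.3000 - (-2)·0.5000 - (4)·-1.3000) / (12) = -0.5833
  w = (12 - (4)·-1.3000 - (4)·0.5000 - (-2)·-3.0000) / (-14) = -0.6571
Iteration 2:
  x = (2 - (3.9)·-0.4444 - (2.9)·-0.5833 - (1.7)·-0.6571) / (11.5) = 0.5689
  y = (-10 - (2)·0.9530 - (2)·-0.5833 - (-2)·-0.6571) / (9) = -1.3393
  z = (-8 - (-4)·0.9530 - (-2)·-0.4444 - (4)·-0.6571) / (12) = -0.2040
  w = (12 - (4)·0.9530 - (4)·-0.4444 - (-2)·-0.5833) / (-14) = -0.6285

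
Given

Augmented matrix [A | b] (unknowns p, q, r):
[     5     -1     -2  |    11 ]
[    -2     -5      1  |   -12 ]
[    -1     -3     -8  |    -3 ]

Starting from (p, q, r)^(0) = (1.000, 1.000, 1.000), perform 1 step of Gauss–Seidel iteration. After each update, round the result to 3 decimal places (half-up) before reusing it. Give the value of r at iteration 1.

-0.530

Iteration 1:
  p = (11 - (-1)·1.000 - (-2)·1.000) / (5) = 2.800
  q = (-12 - (-2)·2.800 - (1)·1.000) / (-5) = 1.480
  r = (-3 - (-1)·2.800 - (-3)·1.480) / (-8) = -0.530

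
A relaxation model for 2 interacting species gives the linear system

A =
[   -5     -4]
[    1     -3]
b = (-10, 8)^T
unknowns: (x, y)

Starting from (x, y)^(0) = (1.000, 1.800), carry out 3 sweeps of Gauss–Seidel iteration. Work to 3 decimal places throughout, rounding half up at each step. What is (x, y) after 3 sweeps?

Iteration 1:
  x = (-10 - (-4)·1.800) / (-5) = 0.560
  y = (8 - (1)·0.560) / (-3) = -2.480
Iteration 2:
  x = (-10 - (-4)·-2.480) / (-5) = 3.984
  y = (8 - (1)·3.984) / (-3) = -1.339
Iteration 3:
  x = (-10 - (-4)·-1.339) / (-5) = 3.071
  y = (8 - (1)·3.071) / (-3) = -1.643

(3.071, -1.643)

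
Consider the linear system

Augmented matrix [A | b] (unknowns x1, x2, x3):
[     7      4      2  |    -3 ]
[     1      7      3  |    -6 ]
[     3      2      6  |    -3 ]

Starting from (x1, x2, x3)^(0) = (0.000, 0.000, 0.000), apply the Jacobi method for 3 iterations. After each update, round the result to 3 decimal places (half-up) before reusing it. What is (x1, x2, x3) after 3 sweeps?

(-0.096, -0.886, -0.408)

Iteration 1:
  x1 = (-3 - (4)·0.000 - (2)·0.000) / (7) = -0.429
  x2 = (-6 - (1)·0.000 - (3)·0.000) / (7) = -0.857
  x3 = (-3 - (3)·0.000 - (2)·0.000) / (6) = -0.500
Iteration 2:
  x1 = (-3 - (4)·-0.857 - (2)·-0.500) / (7) = 0.204
  x2 = (-6 - (1)·-0.429 - (3)·-0.500) / (7) = -0.582
  x3 = (-3 - (3)·-0.429 - (2)·-0.857) / (6) = 0.000
Iteration 3:
  x1 = (-3 - (4)·-0.582 - (2)·0.000) / (7) = -0.096
  x2 = (-6 - (1)·0.204 - (3)·0.000) / (7) = -0.886
  x3 = (-3 - (3)·0.204 - (2)·-0.582) / (6) = -0.408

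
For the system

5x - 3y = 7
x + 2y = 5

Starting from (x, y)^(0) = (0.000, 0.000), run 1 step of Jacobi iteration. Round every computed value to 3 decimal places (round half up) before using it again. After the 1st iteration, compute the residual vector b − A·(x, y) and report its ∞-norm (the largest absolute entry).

Iteration 1:
  x = (7 - (-3)·0.000) / (5) = 1.400
  y = (5 - (1)·0.000) / (2) = 2.500
Residual b − A·x = (7.500, -1.400); ∞-norm = 7.500

7.500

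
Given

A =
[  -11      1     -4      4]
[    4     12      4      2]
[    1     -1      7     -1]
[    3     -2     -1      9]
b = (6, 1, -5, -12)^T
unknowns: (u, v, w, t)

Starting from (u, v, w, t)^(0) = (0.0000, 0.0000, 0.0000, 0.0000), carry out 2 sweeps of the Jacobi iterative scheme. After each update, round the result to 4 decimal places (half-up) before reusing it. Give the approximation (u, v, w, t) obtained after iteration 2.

Iteration 1:
  u = (6 - (1)·0.0000 - (-4)·0.0000 - (4)·0.0000) / (-11) = -0.5455
  v = (1 - (4)·0.0000 - (4)·0.0000 - (2)·0.0000) / (12) = 0.0833
  w = (-5 - (1)·0.0000 - (-1)·0.0000 - (-1)·0.0000) / (7) = -0.7143
  t = (-12 - (3)·0.0000 - (-2)·0.0000 - (-1)·0.0000) / (9) = -1.3333
Iteration 2:
  u = (6 - (1)·0.0833 - (-4)·-0.7143 - (4)·-1.3333) / (-11) = -0.7630
  v = (1 - (4)·-0.5455 - (4)·-0.7143 - (2)·-1.3333) / (12) = 0.7255
  w = (-5 - (1)·-0.5455 - (-1)·0.0833 - (-1)·-1.3333) / (7) = -0.8149
  t = (-12 - (3)·-0.5455 - (-2)·0.0833 - (-1)·-0.7143) / (9) = -1.2124

(-0.7630, 0.7255, -0.8149, -1.2124)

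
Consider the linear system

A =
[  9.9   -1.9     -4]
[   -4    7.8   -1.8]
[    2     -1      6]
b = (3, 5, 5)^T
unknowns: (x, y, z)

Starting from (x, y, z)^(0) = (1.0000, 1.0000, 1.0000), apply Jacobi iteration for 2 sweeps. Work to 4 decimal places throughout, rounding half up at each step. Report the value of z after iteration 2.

0.7644

Iteration 1:
  x = (3 - (-1.9)·1.0000 - (-4)·1.0000) / (9.9) = 0.8990
  y = (5 - (-4)·1.0000 - (-1.8)·1.0000) / (7.8) = 1.3846
  z = (5 - (2)·1.0000 - (-1)·1.0000) / (6) = 0.6667
Iteration 2:
  x = (3 - (-1.9)·1.3846 - (-4)·0.6667) / (9.9) = 0.8381
  y = (5 - (-4)·0.8990 - (-1.8)·0.6667) / (7.8) = 1.2559
  z = (5 - (2)·0.8990 - (-1)·1.3846) / (6) = 0.7644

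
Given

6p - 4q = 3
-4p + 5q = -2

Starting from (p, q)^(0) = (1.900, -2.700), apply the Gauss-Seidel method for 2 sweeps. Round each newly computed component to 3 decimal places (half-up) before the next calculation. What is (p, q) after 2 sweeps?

(-0.460, -0.768)

Iteration 1:
  p = (3 - (-4)·-2.700) / (6) = -1.300
  q = (-2 - (-4)·-1.300) / (5) = -1.440
Iteration 2:
  p = (3 - (-4)·-1.440) / (6) = -0.460
  q = (-2 - (-4)·-0.460) / (5) = -0.768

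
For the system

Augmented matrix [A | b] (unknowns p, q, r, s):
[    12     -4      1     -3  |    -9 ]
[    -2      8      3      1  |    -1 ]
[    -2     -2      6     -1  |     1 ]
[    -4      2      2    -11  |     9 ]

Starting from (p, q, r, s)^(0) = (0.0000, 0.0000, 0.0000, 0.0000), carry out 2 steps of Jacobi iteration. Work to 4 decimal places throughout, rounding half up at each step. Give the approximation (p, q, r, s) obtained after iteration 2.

(-1.0101, -0.2727, -0.2614, -0.5379)

Iteration 1:
  p = (-9 - (-4)·0.0000 - (1)·0.0000 - (-3)·0.0000) / (12) = -0.7500
  q = (-1 - (-2)·0.0000 - (3)·0.0000 - (1)·0.0000) / (8) = -0.1250
  r = (1 - (-2)·0.0000 - (-2)·0.0000 - (-1)·0.0000) / (6) = 0.1667
  s = (9 - (-4)·0.0000 - (2)·0.0000 - (2)·0.0000) / (-11) = -0.8182
Iteration 2:
  p = (-9 - (-4)·-0.1250 - (1)·0.1667 - (-3)·-0.8182) / (12) = -1.0101
  q = (-1 - (-2)·-0.7500 - (3)·0.1667 - (1)·-0.8182) / (8) = -0.2727
  r = (1 - (-2)·-0.7500 - (-2)·-0.1250 - (-1)·-0.8182) / (6) = -0.2614
  s = (9 - (-4)·-0.7500 - (2)·-0.1250 - (2)·0.1667) / (-11) = -0.5379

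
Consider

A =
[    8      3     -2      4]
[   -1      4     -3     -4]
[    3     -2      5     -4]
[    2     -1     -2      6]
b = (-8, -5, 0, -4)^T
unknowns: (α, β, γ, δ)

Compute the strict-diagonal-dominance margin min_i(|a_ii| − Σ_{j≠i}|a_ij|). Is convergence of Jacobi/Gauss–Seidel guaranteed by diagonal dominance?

row 1: |8| − (3+2+4) = -1
row 2: |4| − (1+3+4) = -4
row 3: |5| − (3+2+4) = -4
row 4: |6| − (2+1+2) = 1
minimum over rows = -4 → not strictly diagonally dominant

-4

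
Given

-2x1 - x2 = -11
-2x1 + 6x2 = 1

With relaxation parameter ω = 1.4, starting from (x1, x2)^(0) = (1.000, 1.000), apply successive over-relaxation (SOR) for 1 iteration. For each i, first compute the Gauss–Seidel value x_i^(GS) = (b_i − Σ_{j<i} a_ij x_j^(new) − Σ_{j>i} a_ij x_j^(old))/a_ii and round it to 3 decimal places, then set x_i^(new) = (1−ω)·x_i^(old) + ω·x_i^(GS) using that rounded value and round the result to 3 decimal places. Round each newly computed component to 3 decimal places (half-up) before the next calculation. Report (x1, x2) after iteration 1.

Iteration 1:
  x1: GS value = (-11 - (-1)·1.000) / (-2) = 5.000;  x1 ← (1−ω)·1.000 + ω·5.000 = 6.600
  x2: GS value = (1 - (-2)·6.600) / (6) = 2.367;  x2 ← (1−ω)·1.000 + ω·2.367 = 2.914

(6.600, 2.914)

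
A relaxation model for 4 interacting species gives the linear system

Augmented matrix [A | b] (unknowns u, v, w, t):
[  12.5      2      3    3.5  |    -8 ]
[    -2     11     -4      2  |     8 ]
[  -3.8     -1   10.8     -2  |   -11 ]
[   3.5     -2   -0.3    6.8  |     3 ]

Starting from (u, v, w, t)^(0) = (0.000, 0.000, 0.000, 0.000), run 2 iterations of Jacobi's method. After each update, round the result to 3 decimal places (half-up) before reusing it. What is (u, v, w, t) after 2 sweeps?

Iteration 1:
  u = (-8 - (2)·0.000 - (3)·0.000 - (3.5)·0.000) / (12.5) = -0.640
  v = (8 - (-2)·0.000 - (-4)·0.000 - (2)·0.000) / (11) = 0.727
  w = (-11 - (-3.8)·0.000 - (-1)·0.000 - (-2)·0.000) / (10.8) = -1.019
  t = (3 - (3.5)·0.000 - (-2)·0.000 - (-0.3)·0.000) / (6.8) = 0.441
Iteration 2:
  u = (-8 - (2)·0.727 - (3)·-1.019 - (3.5)·0.441) / (12.5) = -0.635
  v = (8 - (-2)·-0.640 - (-4)·-1.019 - (2)·0.441) / (11) = 0.160
  w = (-11 - (-3.8)·-0.640 - (-1)·0.727 - (-2)·0.441) / (10.8) = -1.095
  t = (3 - (3.5)·-0.640 - (-2)·0.727 - (-0.3)·-1.019) / (6.8) = 0.939

(-0.635, 0.160, -1.095, 0.939)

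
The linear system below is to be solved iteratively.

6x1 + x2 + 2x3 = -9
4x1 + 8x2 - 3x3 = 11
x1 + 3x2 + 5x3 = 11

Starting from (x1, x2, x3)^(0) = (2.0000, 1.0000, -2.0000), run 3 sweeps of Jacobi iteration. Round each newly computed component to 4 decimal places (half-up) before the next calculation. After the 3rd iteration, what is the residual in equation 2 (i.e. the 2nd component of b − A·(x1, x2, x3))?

-0.6573

Iteration 1:
  x1 = (-9 - (1)·1.0000 - (2)·-2.0000) / (6) = -1.0000
  x2 = (11 - (4)·2.0000 - (-3)·-2.0000) / (8) = -0.3750
  x3 = (11 - (1)·2.0000 - (3)·1.0000) / (5) = 1.2000
Iteration 2:
  x1 = (-9 - (1)·-0.3750 - (2)·1.2000) / (6) = -1.8375
  x2 = (11 - (4)·-1.0000 - (-3)·1.2000) / (8) = 2.3250
  x3 = (11 - (1)·-1.0000 - (3)·-0.3750) / (5) = 2.6250
Iteration 3:
  x1 = (-9 - (1)·2.3250 - (2)·2.6250) / (6) = -2.7625
  x2 = (11 - (4)·-1.8375 - (-3)·2.6250) / (8) = 3.2781
  x3 = (11 - (1)·-1.8375 - (3)·2.3250) / (5) = 1.1725
Residual b − A·x = (1.9519, -0.6573, -1.9343)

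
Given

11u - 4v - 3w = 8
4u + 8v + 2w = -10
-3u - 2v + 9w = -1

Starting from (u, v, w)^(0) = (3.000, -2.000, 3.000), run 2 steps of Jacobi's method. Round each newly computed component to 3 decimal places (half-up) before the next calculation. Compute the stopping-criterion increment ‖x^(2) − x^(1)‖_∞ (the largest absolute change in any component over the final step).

Iteration 1:
  u = (8 - (-4)·-2.000 - (-3)·3.000) / (11) = 0.818
  v = (-10 - (4)·3.000 - (2)·3.000) / (8) = -3.500
  w = (-1 - (-3)·3.000 - (-2)·-2.000) / (9) = 0.444
Iteration 2:
  u = (8 - (-4)·-3.500 - (-3)·0.444) / (11) = -0.424
  v = (-10 - (4)·0.818 - (2)·0.444) / (8) = -1.770
  w = (-1 - (-3)·0.818 - (-2)·-3.500) / (9) = -0.616
Change: (-1.242, 1.730, -1.060) → max |·| = 1.730

1.730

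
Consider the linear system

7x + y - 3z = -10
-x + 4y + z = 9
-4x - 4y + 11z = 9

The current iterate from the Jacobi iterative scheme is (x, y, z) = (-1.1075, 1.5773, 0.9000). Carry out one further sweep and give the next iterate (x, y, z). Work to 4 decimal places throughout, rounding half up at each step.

One sweep:
  x = (-10 - (1)·1.5773 - (-3)·0.9000) / (7) = -1.2682
  y = (9 - (-1)·-1.1075 - (1)·0.9000) / (4) = 1.7481
  z = (9 - (-4)·-1.1075 - (-4)·1.5773) / (11) = 0.9890

(-1.2682, 1.7481, 0.9890)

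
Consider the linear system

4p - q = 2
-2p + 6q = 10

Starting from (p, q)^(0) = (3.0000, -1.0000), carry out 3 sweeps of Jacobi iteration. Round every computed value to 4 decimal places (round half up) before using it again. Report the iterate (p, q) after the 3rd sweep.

(0.9375, 2.0556)

Iteration 1:
  p = (2 - (-1)·-1.0000) / (4) = 0.2500
  q = (10 - (-2)·3.0000) / (6) = 2.6667
Iteration 2:
  p = (2 - (-1)·2.6667) / (4) = 1.1667
  q = (10 - (-2)·0.2500) / (6) = 1.7500
Iteration 3:
  p = (2 - (-1)·1.7500) / (4) = 0.9375
  q = (10 - (-2)·1.1667) / (6) = 2.0556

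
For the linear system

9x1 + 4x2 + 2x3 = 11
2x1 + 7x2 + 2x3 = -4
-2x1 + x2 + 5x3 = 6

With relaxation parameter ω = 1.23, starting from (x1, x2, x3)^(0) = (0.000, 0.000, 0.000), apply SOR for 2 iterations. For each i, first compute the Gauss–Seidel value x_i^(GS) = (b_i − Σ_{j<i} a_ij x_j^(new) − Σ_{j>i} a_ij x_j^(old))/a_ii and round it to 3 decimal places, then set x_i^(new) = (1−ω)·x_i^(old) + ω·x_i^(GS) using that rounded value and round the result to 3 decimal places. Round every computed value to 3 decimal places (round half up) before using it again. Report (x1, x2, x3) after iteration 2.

(1.143, -1.706, 1.878)

Iteration 1:
  x1: GS value = (11 - (4)·0.000 - (2)·0.000) / (9) = 1.222;  x1 ← (1−ω)·0.000 + ω·1.222 = 1.503
  x2: GS value = (-4 - (2)·1.503 - (2)·0.000) / (7) = -1.001;  x2 ← (1−ω)·0.000 + ω·-1.001 = -1.231
  x3: GS value = (6 - (-2)·1.503 - (1)·-1.231) / (5) = 2.047;  x3 ← (1−ω)·0.000 + ω·2.047 = 2.518
Iteration 2:
  x1: GS value = (11 - (4)·-1.231 - (2)·2.518) / (9) = 1.210;  x1 ← (1−ω)·1.503 + ω·1.210 = 1.143
  x2: GS value = (-4 - (2)·1.143 - (2)·2.518) / (7) = -1.617;  x2 ← (1−ω)·-1.231 + ω·-1.617 = -1.706
  x3: GS value = (6 - (-2)·1.143 - (1)·-1.706) / (5) = 1.998;  x3 ← (1−ω)·2.518 + ω·1.998 = 1.878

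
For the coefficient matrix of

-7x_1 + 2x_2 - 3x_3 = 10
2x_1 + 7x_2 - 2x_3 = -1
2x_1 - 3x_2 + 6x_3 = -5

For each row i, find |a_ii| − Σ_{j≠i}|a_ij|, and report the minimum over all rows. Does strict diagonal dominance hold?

row 1: |-7| − (2+3) = 2
row 2: |7| − (2+2) = 3
row 3: |6| − (2+3) = 1
minimum over rows = 1 → strictly diagonally dominant (convergence guaranteed)

1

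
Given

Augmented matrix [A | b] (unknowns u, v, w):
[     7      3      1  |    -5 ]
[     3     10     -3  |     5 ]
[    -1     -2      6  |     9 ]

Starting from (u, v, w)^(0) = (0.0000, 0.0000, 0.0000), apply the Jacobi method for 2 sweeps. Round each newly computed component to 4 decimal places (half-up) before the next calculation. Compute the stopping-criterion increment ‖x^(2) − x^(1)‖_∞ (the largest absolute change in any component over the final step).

0.6643

Iteration 1:
  u = (-5 - (3)·0.0000 - (1)·0.0000) / (7) = -0.7143
  v = (5 - (3)·0.0000 - (-3)·0.0000) / (10) = 0.5000
  w = (9 - (-1)·0.0000 - (-2)·0.0000) / (6) = 1.5000
Iteration 2:
  u = (-5 - (3)·0.5000 - (1)·1.5000) / (7) = -1.1429
  v = (5 - (3)·-0.7143 - (-3)·1.5000) / (10) = 1.1643
  w = (9 - (-1)·-0.7143 - (-2)·0.5000) / (6) = 1.5476
Change: (-0.4286, 0.6643, 0.0476) → max |·| = 0.6643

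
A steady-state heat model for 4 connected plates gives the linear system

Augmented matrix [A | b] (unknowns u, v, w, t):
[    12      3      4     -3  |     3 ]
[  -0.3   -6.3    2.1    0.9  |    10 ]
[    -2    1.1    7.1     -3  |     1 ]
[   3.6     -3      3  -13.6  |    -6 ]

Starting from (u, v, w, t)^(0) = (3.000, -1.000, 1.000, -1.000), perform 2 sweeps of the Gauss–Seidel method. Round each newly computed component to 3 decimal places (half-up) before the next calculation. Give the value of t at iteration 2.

1.197

Iteration 1:
  u = (3 - (3)·-1.000 - (4)·1.000 - (-3)·-1.000) / (12) = -0.083
  v = (10 - (-0.3)·-0.083 - (2.1)·1.000 - (0.9)·-1.000) / (-6.3) = -1.393
  w = (1 - (-2)·-0.083 - (1.1)·-1.393 - (-3)·-1.000) / (7.1) = -0.089
  t = (-6 - (3.6)·-0.083 - (-3)·-1.393 - (3)·-0.089) / (-13.6) = 0.707
Iteration 2:
  u = (3 - (3)·-1.393 - (4)·-0.089 - (-3)·0.707) / (12) = 0.805
  v = (10 - (-0.3)·0.805 - (2.1)·-0.089 - (0.9)·0.707) / (-6.3) = -1.554
  w = (1 - (-2)·0.805 - (1.1)·-1.554 - (-3)·0.707) / (7.1) = 0.907
  t = (-6 - (3.6)·0.805 - (-3)·-1.554 - (3)·0.907) / (-13.6) = 1.197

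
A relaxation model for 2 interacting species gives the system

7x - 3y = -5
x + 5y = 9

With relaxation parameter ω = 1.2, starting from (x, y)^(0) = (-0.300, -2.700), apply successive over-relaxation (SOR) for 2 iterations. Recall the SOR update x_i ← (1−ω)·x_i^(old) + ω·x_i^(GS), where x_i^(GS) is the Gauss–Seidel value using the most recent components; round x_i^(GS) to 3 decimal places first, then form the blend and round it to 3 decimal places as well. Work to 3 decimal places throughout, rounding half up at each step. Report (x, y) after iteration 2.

(1.237, 1.219)

Iteration 1:
  x: GS value = (-5 - (-3)·-2.700) / (7) = -1.871;  x ← (1−ω)·-0.300 + ω·-1.871 = -2.185
  y: GS value = (9 - (1)·-2.185) / (5) = 2.237;  y ← (1−ω)·-2.700 + ω·2.237 = 3.224
Iteration 2:
  x: GS value = (-5 - (-3)·3.224) / (7) = 0.667;  x ← (1−ω)·-2.185 + ω·0.667 = 1.237
  y: GS value = (9 - (1)·1.237) / (5) = 1.553;  y ← (1−ω)·3.224 + ω·1.553 = 1.219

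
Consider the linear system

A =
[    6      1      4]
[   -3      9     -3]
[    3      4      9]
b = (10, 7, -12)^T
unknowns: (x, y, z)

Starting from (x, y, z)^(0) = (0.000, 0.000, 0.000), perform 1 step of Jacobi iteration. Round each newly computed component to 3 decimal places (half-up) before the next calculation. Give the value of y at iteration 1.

Iteration 1:
  x = (10 - (1)·0.000 - (4)·0.000) / (6) = 1.667
  y = (7 - (-3)·0.000 - (-3)·0.000) / (9) = 0.778
  z = (-12 - (3)·0.000 - (4)·0.000) / (9) = -1.333

0.778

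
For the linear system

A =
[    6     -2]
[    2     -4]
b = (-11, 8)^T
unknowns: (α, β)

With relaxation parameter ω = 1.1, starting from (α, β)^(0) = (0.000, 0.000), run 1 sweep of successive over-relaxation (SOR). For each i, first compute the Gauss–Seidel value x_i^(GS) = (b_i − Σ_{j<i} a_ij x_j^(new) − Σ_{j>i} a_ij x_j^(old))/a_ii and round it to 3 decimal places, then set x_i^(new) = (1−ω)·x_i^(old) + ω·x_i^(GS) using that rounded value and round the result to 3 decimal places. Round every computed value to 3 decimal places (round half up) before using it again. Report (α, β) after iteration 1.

Iteration 1:
  α: GS value = (-11 - (-2)·0.000) / (6) = -1.833;  α ← (1−ω)·0.000 + ω·-1.833 = -2.016
  β: GS value = (8 - (2)·-2.016) / (-4) = -3.008;  β ← (1−ω)·0.000 + ω·-3.008 = -3.309

(-2.016, -3.309)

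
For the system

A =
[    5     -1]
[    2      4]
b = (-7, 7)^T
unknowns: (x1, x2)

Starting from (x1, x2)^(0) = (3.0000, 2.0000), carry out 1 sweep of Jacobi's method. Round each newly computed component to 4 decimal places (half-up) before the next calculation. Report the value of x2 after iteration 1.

0.2500

Iteration 1:
  x1 = (-7 - (-1)·2.0000) / (5) = -1.0000
  x2 = (7 - (2)·3.0000) / (4) = 0.2500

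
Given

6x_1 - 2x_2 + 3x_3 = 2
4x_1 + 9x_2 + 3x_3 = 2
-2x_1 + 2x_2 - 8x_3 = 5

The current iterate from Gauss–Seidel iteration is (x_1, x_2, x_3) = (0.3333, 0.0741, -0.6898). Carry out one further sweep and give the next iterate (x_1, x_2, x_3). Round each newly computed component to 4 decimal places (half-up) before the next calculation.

(0.7029, 0.1398, -0.7658)

One sweep:
  x_1 = (2 - (-2)·0.0741 - (3)·-0.6898) / (6) = 0.7029
  x_2 = (2 - (4)·0.7029 - (3)·-0.6898) / (9) = 0.1398
  x_3 = (5 - (-2)·0.7029 - (2)·0.1398) / (-8) = -0.7658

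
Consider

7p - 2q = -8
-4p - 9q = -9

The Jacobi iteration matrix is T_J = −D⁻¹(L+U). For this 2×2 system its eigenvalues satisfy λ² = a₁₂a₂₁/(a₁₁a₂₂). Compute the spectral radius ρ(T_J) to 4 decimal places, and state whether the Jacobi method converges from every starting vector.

0.3563

a₁₂a₂₁/(a₁₁a₂₂) = (-2)·(-4) / ((7)·(-9)) = -0.126984
ρ = √|-0.126984| = √0.126984 = 0.3563
ρ < 1, so Jacobi converges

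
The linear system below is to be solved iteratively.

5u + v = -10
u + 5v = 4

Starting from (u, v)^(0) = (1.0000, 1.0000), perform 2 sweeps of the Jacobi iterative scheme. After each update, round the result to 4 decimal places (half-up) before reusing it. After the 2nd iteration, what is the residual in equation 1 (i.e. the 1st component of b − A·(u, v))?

Iteration 1:
  u = (-10 - (1)·1.0000) / (5) = -2.2000
  v = (4 - (1)·1.0000) / (5) = 0.6000
Iteration 2:
  u = (-10 - (1)·0.6000) / (5) = -2.1200
  v = (4 - (1)·-2.2000) / (5) = 1.2400
Residual b − A·x = (-0.6400, -0.0800)

-0.6400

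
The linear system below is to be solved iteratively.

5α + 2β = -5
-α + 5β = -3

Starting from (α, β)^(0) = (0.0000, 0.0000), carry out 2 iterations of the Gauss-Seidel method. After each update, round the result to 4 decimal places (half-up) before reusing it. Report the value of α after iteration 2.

-0.6800

Iteration 1:
  α = (-5 - (2)·0.0000) / (5) = -1.0000
  β = (-3 - (-1)·-1.0000) / (5) = -0.8000
Iteration 2:
  α = (-5 - (2)·-0.8000) / (5) = -0.6800
  β = (-3 - (-1)·-0.6800) / (5) = -0.7360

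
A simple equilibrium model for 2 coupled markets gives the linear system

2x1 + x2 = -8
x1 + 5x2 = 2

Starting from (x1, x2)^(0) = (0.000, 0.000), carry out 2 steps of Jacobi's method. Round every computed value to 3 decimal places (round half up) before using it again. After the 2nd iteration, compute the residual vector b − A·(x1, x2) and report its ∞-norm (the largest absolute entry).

0.800

Iteration 1:
  x1 = (-8 - (1)·0.000) / (2) = -4.000
  x2 = (2 - (1)·0.000) / (5) = 0.400
Iteration 2:
  x1 = (-8 - (1)·0.400) / (2) = -4.200
  x2 = (2 - (1)·-4.000) / (5) = 1.200
Residual b − A·x = (-0.800, 0.200); ∞-norm = 0.800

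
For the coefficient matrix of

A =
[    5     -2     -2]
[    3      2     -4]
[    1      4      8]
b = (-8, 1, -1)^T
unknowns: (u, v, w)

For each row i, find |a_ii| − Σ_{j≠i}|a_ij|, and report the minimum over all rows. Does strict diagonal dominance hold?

row 1: |5| − (2+2) = 1
row 2: |2| − (3+4) = -5
row 3: |8| − (1+4) = 3
minimum over rows = -5 → not strictly diagonally dominant

-5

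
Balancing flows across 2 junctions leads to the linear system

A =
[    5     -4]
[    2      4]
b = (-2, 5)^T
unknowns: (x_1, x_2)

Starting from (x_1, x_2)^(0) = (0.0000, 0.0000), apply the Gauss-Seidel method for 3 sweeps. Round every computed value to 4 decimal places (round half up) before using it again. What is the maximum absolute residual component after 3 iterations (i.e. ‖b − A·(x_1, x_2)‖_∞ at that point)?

0.9280

Iteration 1:
  x_1 = (-2 - (-4)·0.0000) / (5) = -0.4000
  x_2 = (5 - (2)·-0.4000) / (4) = 1.4500
Iteration 2:
  x_1 = (-2 - (-4)·1.4500) / (5) = 0.7600
  x_2 = (5 - (2)·0.7600) / (4) = 0.8700
Iteration 3:
  x_1 = (-2 - (-4)·0.8700) / (5) = 0.2960
  x_2 = (5 - (2)·0.2960) / (4) = 1.1020
Residual b − A·x = (0.9280, 0.0000); ∞-norm = 0.9280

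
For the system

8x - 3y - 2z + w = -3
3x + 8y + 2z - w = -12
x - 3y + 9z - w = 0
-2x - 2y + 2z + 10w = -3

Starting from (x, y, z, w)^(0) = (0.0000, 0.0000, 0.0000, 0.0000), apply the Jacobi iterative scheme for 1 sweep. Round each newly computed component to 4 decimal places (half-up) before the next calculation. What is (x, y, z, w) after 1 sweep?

Iteration 1:
  x = (-3 - (-3)·0.0000 - (-2)·0.0000 - (1)·0.0000) / (8) = -0.3750
  y = (-12 - (3)·0.0000 - (2)·0.0000 - (-1)·0.0000) / (8) = -1.5000
  z = (0 - (1)·0.0000 - (-3)·0.0000 - (-1)·0.0000) / (9) = 0.0000
  w = (-3 - (-2)·0.0000 - (-2)·0.0000 - (2)·0.0000) / (10) = -0.3000

(-0.3750, -1.5000, 0.0000, -0.3000)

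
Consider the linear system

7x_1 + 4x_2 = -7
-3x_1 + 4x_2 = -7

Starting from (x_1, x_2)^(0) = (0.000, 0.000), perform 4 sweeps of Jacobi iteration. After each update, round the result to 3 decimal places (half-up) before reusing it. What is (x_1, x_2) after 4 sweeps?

(0.000, -1.428)

Iteration 1:
  x_1 = (-7 - (4)·0.000) / (7) = -1.000
  x_2 = (-7 - (-3)·0.000) / (4) = -1.750
Iteration 2:
  x_1 = (-7 - (4)·-1.750) / (7) = 0.000
  x_2 = (-7 - (-3)·-1.000) / (4) = -2.500
Iteration 3:
  x_1 = (-7 - (4)·-2.500) / (7) = 0.429
  x_2 = (-7 - (-3)·0.000) / (4) = -1.750
Iteration 4:
  x_1 = (-7 - (4)·-1.750) / (7) = 0.000
  x_2 = (-7 - (-3)·0.429) / (4) = -1.428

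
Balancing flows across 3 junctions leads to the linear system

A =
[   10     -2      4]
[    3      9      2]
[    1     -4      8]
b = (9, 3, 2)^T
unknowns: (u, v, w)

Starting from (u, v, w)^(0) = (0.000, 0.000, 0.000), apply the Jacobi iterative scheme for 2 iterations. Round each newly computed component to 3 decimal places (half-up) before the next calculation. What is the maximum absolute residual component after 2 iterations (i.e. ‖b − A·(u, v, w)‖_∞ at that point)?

1.387

Iteration 1:
  u = (9 - (-2)·0.000 - (4)·0.000) / (10) = 0.900
  v = (3 - (3)·0.000 - (2)·0.000) / (9) = 0.333
  w = (2 - (1)·0.000 - (-4)·0.000) / (8) = 0.250
Iteration 2:
  u = (9 - (-2)·0.333 - (4)·0.250) / (10) = 0.867
  v = (3 - (3)·0.900 - (2)·0.250) / (9) = -0.022
  w = (2 - (1)·0.900 - (-4)·0.333) / (8) = 0.304
Residual b − A·x = (-0.930, -0.011, -1.387); ∞-norm = 1.387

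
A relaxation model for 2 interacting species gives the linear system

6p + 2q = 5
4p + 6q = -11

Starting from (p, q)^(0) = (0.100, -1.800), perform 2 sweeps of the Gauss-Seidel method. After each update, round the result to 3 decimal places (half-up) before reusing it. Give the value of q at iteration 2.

Iteration 1:
  p = (5 - (2)·-1.800) / (6) = 1.433
  q = (-11 - (4)·1.433) / (6) = -2.789
Iteration 2:
  p = (5 - (2)·-2.789) / (6) = 1.763
  q = (-11 - (4)·1.763) / (6) = -3.009

-3.009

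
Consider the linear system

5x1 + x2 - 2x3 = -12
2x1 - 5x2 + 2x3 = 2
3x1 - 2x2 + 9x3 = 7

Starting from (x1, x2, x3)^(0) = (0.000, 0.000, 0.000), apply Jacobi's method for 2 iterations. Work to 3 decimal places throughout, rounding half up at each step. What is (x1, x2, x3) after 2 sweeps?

Iteration 1:
  x1 = (-12 - (1)·0.000 - (-2)·0.000) / (5) = -2.400
  x2 = (2 - (2)·0.000 - (2)·0.000) / (-5) = -0.400
  x3 = (7 - (3)·0.000 - (-2)·0.000) / (9) = 0.778
Iteration 2:
  x1 = (-12 - (1)·-0.400 - (-2)·0.778) / (5) = -2.009
  x2 = (2 - (2)·-2.400 - (2)·0.778) / (-5) = -1.049
  x3 = (7 - (3)·-2.400 - (-2)·-0.400) / (9) = 1.489

(-2.009, -1.049, 1.489)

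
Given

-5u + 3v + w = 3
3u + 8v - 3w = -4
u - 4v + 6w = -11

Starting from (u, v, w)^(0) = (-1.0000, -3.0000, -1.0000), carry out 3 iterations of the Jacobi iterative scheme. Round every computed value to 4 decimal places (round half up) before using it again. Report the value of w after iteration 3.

Iteration 1:
  u = (3 - (3)·-3.0000 - (1)·-1.0000) / (-5) = -2.6000
  v = (-4 - (3)·-1.0000 - (-3)·-1.0000) / (8) = -0.5000
  w = (-11 - (1)·-1.0000 - (-4)·-3.0000) / (6) = -3.6667
Iteration 2:
  u = (3 - (3)·-0.5000 - (1)·-3.6667) / (-5) = -1.6333
  v = (-4 - (3)·-2.6000 - (-3)·-3.6667) / (8) = -0.9000
  w = (-11 - (1)·-2.6000 - (-4)·-0.5000) / (6) = -1.7333
Iteration 3:
  u = (3 - (3)·-0.9000 - (1)·-1.7333) / (-5) = -1.4867
  v = (-4 - (3)·-1.6333 - (-3)·-1.7333) / (8) = -0.5375
  w = (-11 - (1)·-1.6333 - (-4)·-0.9000) / (6) = -2.1611

-2.1611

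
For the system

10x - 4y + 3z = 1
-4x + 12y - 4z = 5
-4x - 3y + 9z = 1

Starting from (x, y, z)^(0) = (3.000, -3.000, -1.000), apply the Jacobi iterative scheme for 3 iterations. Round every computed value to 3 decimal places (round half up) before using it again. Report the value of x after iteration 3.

Iteration 1:
  x = (1 - (-4)·-3.000 - (3)·-1.000) / (10) = -0.800
  y = (5 - (-4)·3.000 - (-4)·-1.000) / (12) = 1.083
  z = (1 - (-4)·3.000 - (-3)·-3.000) / (9) = 0.444
Iteration 2:
  x = (1 - (-4)·1.083 - (3)·0.444) / (10) = 0.400
  y = (5 - (-4)·-0.800 - (-4)·0.444) / (12) = 0.298
  z = (1 - (-4)·-0.800 - (-3)·1.083) / (9) = 0.117
Iteration 3:
  x = (1 - (-4)·0.298 - (3)·0.117) / (10) = 0.184
  y = (5 - (-4)·0.400 - (-4)·0.117) / (12) = 0.589
  z = (1 - (-4)·0.400 - (-3)·0.298) / (9) = 0.388

0.184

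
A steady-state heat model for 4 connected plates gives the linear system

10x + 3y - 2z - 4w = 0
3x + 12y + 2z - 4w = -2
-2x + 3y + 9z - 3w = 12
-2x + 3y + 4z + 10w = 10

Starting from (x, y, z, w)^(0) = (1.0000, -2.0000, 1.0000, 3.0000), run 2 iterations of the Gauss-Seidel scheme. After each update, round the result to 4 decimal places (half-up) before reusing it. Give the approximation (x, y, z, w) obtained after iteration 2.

Iteration 1:
  x = (0 - (3)·-2.0000 - (-2)·1.0000 - (-4)·3.0000) / (10) = 2.0000
  y = (-2 - (3)·2.0000 - (2)·1.0000 - (-4)·3.0000) / (12) = 0.1667
  z = (12 - (-2)·2.0000 - (3)·0.1667 - (-3)·3.0000) / (9) = 2.7222
  w = (10 - (-2)·2.0000 - (3)·0.1667 - (4)·2.7222) / (10) = 0.2611
Iteration 2:
  x = (0 - (3)·0.1667 - (-2)·2.7222 - (-4)·0.2611) / (10) = 0.5989
  y = (-2 - (3)·0.5989 - (2)·2.7222 - (-4)·0.2611) / (12) = -0.6831
  z = (12 - (-2)·0.5989 - (3)·-0.6831 - (-3)·0.2611) / (9) = 1.7812
  w = (10 - (-2)·0.5989 - (3)·-0.6831 - (4)·1.7812) / (10) = 0.6122

(0.5989, -0.6831, 1.7812, 0.6122)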